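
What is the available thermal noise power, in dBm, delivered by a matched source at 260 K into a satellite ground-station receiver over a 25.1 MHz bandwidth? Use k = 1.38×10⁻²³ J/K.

P_n = kTB = 1.38×10⁻²³ × 260 × 2.51×10⁷ = 9.01×10⁻¹⁴ W
In dBm: 10 log₁₀(9.01×10⁻¹⁴ / 10⁻³) = −100.5 dBm

−100.5 dBm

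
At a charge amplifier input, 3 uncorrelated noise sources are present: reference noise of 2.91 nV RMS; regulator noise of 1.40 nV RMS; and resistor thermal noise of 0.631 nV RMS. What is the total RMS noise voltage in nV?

3.29 nV

Uncorrelated sources add in power (mean-square): V_tot = √(ΣV_i²)
V_tot = √[(2.91×10⁻⁹)² + (1.40×10⁻⁹)² + (6.31×10⁻¹⁰)²] = 3.29×10⁻⁹ V = 3.29 nV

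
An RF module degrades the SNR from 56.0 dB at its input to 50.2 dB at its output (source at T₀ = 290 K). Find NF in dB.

NF (dB) = SNR_in(dB) − SNR_out(dB) when the source is at T₀
NF = 56.0 − 50.2 = 5.8 dB

5.8 dB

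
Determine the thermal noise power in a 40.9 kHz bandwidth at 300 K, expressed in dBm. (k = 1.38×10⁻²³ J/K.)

−127.7 dBm

P_n = kTB = 1.38×10⁻²³ × 300 × 4.09×10⁴ = 1.69×10⁻¹⁶ W
In dBm: 10 log₁₀(1.69×10⁻¹⁶ / 10⁻³) = −127.7 dBm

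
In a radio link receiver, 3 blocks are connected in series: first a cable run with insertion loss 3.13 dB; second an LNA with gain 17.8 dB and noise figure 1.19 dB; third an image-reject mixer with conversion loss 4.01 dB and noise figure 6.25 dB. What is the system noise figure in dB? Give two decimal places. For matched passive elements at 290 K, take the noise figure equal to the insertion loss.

Convert to linear (a loss of L dB is a gain of −L dB): F_i = 10^(NF_i/10), G_i = 10^(G_i,dB/10)
  Stage 1: F_1 = 10^(3.13/10) = 2.056, G_1 = 10^(−3.13/10) = 0.4864
  Stage 2: F_2 = 10^(1.19/10) = 1.315, G_2 = 10^(17.8/10) = 60.26
  Stage 3: F_3 = 10^(6.25/10) = 4.217, G_3 = 10^(−4.01/10) = 0.3972
Friis cascade:
  F = 2.056 + (1.315 − 1)/0.4864 + (4.217 − 1)/29.31 = 2.814
NF = 10 log₁₀(2.814) = 4.49 dB

4.49 dB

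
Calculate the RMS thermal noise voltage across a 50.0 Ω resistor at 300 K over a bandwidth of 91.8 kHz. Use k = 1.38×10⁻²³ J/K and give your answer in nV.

V_n = √(4kTRB)
4kTRB = 4 × 1.38×10⁻²³ × 300 × 5.00×10¹ × 9.18×10⁴ = 7.60×10⁻¹⁴ V²
V_n = √(7.60×10⁻¹⁴) = 2.76×10⁻⁷ V = 276 nV

276 nV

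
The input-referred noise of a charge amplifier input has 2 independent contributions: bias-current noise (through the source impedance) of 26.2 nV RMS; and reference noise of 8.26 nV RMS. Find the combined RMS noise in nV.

Uncorrelated sources add in power (mean-square): V_tot = √(ΣV_i²)
V_tot = √[(2.62×10⁻⁸)² + (8.26×10⁻⁹)²] = 2.75×10⁻⁸ V = 27.5 nV

27.5 nV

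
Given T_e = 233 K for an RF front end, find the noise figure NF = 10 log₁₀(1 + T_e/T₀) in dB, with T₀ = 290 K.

2.56 dB

F = 1 + T_e/T₀ = 1 + 233/290 = 1.80345
NF = 10 log₁₀(1.80345) = 2.56 dB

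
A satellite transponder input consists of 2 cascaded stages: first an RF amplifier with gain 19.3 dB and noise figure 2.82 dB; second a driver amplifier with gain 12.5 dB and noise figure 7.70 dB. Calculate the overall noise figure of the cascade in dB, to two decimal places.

Convert to linear (a loss of L dB is a gain of −L dB): F_i = 10^(NF_i/10), G_i = 10^(G_i,dB/10)
  Stage 1: F_1 = 10^(2.82/10) = 1.914, G_1 = 10^(19.3/10) = 85.11
  Stage 2: F_2 = 10^(7.70/10) = 5.888, G_2 = 10^(12.5/10) = 17.78
Friis cascade:
  F = 1.914 + (5.888 − 1)/85.11 = 1.972
NF = 10 log₁₀(1.972) = 2.95 dB

2.95 dB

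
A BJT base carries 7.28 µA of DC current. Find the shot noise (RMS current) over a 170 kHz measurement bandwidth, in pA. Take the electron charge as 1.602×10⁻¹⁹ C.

630 pA

I_n = √(2qI·B)
2qI·B = 2 × 1.602×10⁻¹⁹ × 7.28×10⁻⁶ × 1.70×10⁵ = 3.97×10⁻¹⁹ A²
I_n = √(3.97×10⁻¹⁹) = 6.30×10⁻¹⁰ A = 630 pA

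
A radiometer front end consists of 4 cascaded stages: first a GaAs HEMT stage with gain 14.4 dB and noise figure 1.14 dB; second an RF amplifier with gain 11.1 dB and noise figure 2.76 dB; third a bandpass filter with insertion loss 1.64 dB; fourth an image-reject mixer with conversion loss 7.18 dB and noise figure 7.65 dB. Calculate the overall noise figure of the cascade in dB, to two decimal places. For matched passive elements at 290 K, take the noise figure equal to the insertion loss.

Convert to linear (a loss of L dB is a gain of −L dB): F_i = 10^(NF_i/10), G_i = 10^(G_i,dB/10)
  Stage 1: F_1 = 10^(1.14/10) = 1.300, G_1 = 10^(14.4/10) = 27.54
  Stage 2: F_2 = 10^(2.76/10) = 1.888, G_2 = 10^(11.1/10) = 12.88
  Stage 3: F_3 = 10^(1.64/10) = 1.459, G_3 = 10^(−1.64/10) = 0.6855
  Stage 4: F_4 = 10^(7.65/10) = 5.821, G_4 = 10^(−7.18/10) = 0.1914
Friis cascade:
  F = 1.300 + (1.888 − 1)/27.54 + (1.459 − 1)/354.8 + (5.821 − 1)/243.2 = 1.354
NF = 10 log₁₀(1.354) = 1.31 dB

1.31 dB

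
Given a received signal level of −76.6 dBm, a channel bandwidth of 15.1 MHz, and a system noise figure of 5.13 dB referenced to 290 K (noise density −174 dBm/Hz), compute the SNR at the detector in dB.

Noise floor: N = −174 + 10 log₁₀(B) + NF
10 log₁₀(1.51×10⁷) = 71.79 dB
N = −174 + 71.79 + 5.13 = −97.08 dBm
SNR = P_sig − N = −76.6 − (−97.08) = 20.48 dB → 20.5 dB

20.5 dB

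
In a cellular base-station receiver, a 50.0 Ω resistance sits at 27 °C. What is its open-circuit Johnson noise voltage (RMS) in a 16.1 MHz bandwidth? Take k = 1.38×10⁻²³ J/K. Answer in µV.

T = 27 °C + 273.15 = 300.15 K
V_n = √(4kTRB)
4kTRB = 4 × 1.38×10⁻²³ × 300.15 × 5.00×10¹ × 1.61×10⁷ = 1.33×10⁻¹¹ V²
V_n = √(1.33×10⁻¹¹) = 3.65×10⁻⁶ V = 3.65 µV

3.65 µV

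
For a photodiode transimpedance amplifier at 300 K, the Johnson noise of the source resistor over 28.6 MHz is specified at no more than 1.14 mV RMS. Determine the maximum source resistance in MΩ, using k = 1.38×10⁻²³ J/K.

2.74 MΩ

Johnson–Nyquist: V_n = √(4kTRB) ⇒ R = V_n² / (4kTB)
4kTB = 4 × 1.38×10⁻²³ × 300 × 2.86×10⁷ = 4.74×10⁻¹³
R = (1.14×10⁻³)² / 4.74×10⁻¹³ = 2.74×10⁶ Ω = 2.74 MΩ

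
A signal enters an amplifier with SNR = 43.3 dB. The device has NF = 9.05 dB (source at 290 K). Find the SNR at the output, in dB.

By definition F = SNR_in/SNR_out, so in dB: SNR_out = SNR_in − NF
SNR_out = 43.3 − 9.05 = 34.25 dB

34.25 dB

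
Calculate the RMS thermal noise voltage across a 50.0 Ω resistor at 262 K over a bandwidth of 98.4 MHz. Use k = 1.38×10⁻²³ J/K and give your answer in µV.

V_n = √(4kTRB)
4kTRB = 4 × 1.38×10⁻²³ × 262 × 5.00×10¹ × 9.84×10⁷ = 7.12×10⁻¹¹ V²
V_n = √(7.12×10⁻¹¹) = 8.44×10⁻⁶ V = 8.44 µV

8.44 µV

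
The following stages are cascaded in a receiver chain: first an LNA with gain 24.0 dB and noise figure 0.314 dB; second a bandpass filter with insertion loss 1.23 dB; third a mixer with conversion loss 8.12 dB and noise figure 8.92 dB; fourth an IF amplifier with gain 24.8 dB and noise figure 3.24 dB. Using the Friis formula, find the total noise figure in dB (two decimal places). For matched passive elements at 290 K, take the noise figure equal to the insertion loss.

Convert to linear (a loss of L dB is a gain of −L dB): F_i = 10^(NF_i/10), G_i = 10^(G_i,dB/10)
  Stage 1: F_1 = 10^(0.314/10) = 1.075, G_1 = 10^(24.0/10) = 251.2
  Stage 2: F_2 = 10^(1.23/10) = 1.327, G_2 = 10^(−1.23/10) = 0.7534
  Stage 3: F_3 = 10^(8.92/10) = 7.798, G_3 = 10^(−8.12/10) = 0.1542
  Stage 4: F_4 = 10^(3.24/10) = 2.109, G_4 = 10^(24.8/10) = 302.0
Friis cascade:
  F = 1.075 + (1.327 − 1)/251.2 + (7.798 − 1)/189.2 + (2.109 − 1)/29.17 = 1.150
NF = 10 log₁₀(1.150) = 0.61 dB

0.61 dB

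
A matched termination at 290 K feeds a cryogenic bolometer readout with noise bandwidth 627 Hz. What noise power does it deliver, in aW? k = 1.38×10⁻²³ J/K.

2.51 aW

P_n = kTB = 1.38×10⁻²³ × 290 × 6.27×10² = 2.51×10⁻¹⁸ W = 2.51 aW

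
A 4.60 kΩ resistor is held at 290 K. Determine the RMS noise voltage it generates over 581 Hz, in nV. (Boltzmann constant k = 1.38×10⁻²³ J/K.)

207 nV

V_n = √(4kTRB)
4kTRB = 4 × 1.38×10⁻²³ × 290 × 4.60×10³ × 5.81×10² = 4.28×10⁻¹⁴ V²
V_n = √(4.28×10⁻¹⁴) = 2.07×10⁻⁷ V = 207 nV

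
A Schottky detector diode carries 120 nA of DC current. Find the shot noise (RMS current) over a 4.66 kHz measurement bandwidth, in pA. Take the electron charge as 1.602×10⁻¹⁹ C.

13.4 pA

I_n = √(2qI·B)
2qI·B = 2 × 1.602×10⁻¹⁹ × 1.20×10⁻⁷ × 4.66×10³ = 1.79×10⁻²² A²
I_n = √(1.79×10⁻²²) = 1.34×10⁻¹¹ A = 13.4 pA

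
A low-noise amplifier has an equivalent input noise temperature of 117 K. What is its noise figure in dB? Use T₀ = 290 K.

F = 1 + T_e/T₀ = 1 + 117/290 = 1.40345
NF = 10 log₁₀(1.40345) = 1.47 dB

1.47 dB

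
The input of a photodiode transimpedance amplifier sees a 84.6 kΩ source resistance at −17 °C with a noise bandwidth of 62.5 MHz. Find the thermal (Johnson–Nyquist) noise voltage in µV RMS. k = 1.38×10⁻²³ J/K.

273 µV

T = −17 °C + 273.15 = 256.15 K
V_n = √(4kTRB)
4kTRB = 4 × 1.38×10⁻²³ × 256.15 × 8.46×10⁴ × 6.25×10⁷ = 7.48×10⁻⁸ V²
V_n = √(7.48×10⁻⁸) = 2.73×10⁻⁴ V = 273 µV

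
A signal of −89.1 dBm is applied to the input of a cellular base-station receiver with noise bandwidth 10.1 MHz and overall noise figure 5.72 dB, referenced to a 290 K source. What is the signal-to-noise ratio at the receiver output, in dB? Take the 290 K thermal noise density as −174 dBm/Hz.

9.1 dB

Noise floor: N = −174 + 10 log₁₀(B) + NF
10 log₁₀(1.01×10⁷) = 70.04 dB
N = −174 + 70.04 + 5.72 = −98.24 dBm
SNR = P_sig − N = −89.1 − (−98.24) = 9.14 dB → 9.1 dB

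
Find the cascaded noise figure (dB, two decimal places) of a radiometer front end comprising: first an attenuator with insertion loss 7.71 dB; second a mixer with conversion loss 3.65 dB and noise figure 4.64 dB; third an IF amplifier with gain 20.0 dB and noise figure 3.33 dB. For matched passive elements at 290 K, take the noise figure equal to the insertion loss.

Convert to linear (a loss of L dB is a gain of −L dB): F_i = 10^(NF_i/10), G_i = 10^(G_i,dB/10)
  Stage 1: F_1 = 10^(7.71/10) = 5.902, G_1 = 10^(−7.71/10) = 0.1694
  Stage 2: F_2 = 10^(4.64/10) = 2.911, G_2 = 10^(−3.65/10) = 0.4315
  Stage 3: F_3 = 10^(3.33/10) = 2.153, G_3 = 10^(20.0/10) = 100.0
Friis cascade:
  F = 5.902 + (2.911 − 1)/0.1694 + (2.153 − 1)/0.07311 = 32.95
NF = 10 log₁₀(32.95) = 15.18 dB

15.18 dB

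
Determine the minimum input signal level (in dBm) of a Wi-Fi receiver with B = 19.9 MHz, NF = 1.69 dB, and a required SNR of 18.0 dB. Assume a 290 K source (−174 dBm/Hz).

−81.3 dBm

Sensitivity = −174 + 10 log₁₀(B) + NF + SNR_min
= −174 + 72.99 + 1.69 + 18.0
= −81.32 dBm → −81.3 dBm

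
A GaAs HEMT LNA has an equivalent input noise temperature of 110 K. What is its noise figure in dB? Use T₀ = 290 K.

1.40 dB

F = 1 + T_e/T₀ = 1 + 110/290 = 1.37931
NF = 10 log₁₀(1.37931) = 1.40 dB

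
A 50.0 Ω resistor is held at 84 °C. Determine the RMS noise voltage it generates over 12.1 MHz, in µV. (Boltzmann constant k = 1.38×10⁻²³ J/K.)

T = 84 °C + 273.15 = 357.15 K
V_n = √(4kTRB)
4kTRB = 4 × 1.38×10⁻²³ × 357.15 × 5.00×10¹ × 1.21×10⁷ = 1.19×10⁻¹¹ V²
V_n = √(1.19×10⁻¹¹) = 3.45×10⁻⁶ V = 3.45 µV

3.45 µV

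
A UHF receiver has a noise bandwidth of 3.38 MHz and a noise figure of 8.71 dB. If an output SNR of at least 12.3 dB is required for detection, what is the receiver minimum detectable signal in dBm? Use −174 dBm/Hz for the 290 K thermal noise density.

Sensitivity = −174 + 10 log₁₀(B) + NF + SNR_min
= −174 + 65.29 + 8.71 + 12.3
= −87.70 dBm → −87.7 dBm

−87.7 dBm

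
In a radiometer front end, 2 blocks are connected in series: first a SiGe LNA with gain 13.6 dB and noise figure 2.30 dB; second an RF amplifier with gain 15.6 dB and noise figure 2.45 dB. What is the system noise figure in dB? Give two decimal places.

Convert to linear (a loss of L dB is a gain of −L dB): F_i = 10^(NF_i/10), G_i = 10^(G_i,dB/10)
  Stage 1: F_1 = 10^(2.30/10) = 1.698, G_1 = 10^(13.6/10) = 22.91
  Stage 2: F_2 = 10^(2.45/10) = 1.758, G_2 = 10^(15.6/10) = 36.31
Friis cascade:
  F = 1.698 + (1.758 − 1)/22.91 = 1.731
NF = 10 log₁₀(1.731) = 2.38 dB

2.38 dB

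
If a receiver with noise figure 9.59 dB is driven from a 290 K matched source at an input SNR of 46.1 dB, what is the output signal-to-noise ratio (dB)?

By definition F = SNR_in/SNR_out, so in dB: SNR_out = SNR_in − NF
SNR_out = 46.1 − 9.59 = 36.51 dB

36.51 dB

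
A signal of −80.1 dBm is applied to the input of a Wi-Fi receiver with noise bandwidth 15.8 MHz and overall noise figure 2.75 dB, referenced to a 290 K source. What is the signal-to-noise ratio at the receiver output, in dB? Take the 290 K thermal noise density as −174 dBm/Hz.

19.2 dB

Noise floor: N = −174 + 10 log₁₀(B) + NF
10 log₁₀(1.58×10⁷) = 71.99 dB
N = −174 + 71.99 + 2.75 = −99.26 dBm
SNR = P_sig − N = −80.1 − (−99.26) = 19.16 dB → 19.2 dB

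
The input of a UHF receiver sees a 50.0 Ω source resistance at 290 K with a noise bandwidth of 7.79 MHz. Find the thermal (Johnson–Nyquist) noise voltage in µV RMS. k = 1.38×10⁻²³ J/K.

2.50 µV

V_n = √(4kTRB)
4kTRB = 4 × 1.38×10⁻²³ × 290 × 5.00×10¹ × 7.79×10⁶ = 6.24×10⁻¹² V²
V_n = √(6.24×10⁻¹²) = 2.50×10⁻⁶ V = 2.50 µV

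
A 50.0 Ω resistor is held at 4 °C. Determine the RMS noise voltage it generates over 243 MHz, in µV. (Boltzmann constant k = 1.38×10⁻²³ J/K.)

13.6 µV

T = 4 °C + 273.15 = 277.15 K
V_n = √(4kTRB)
4kTRB = 4 × 1.38×10⁻²³ × 277.15 × 5.00×10¹ × 2.43×10⁸ = 1.86×10⁻¹⁰ V²
V_n = √(1.86×10⁻¹⁰) = 1.36×10⁻⁵ V = 13.6 µV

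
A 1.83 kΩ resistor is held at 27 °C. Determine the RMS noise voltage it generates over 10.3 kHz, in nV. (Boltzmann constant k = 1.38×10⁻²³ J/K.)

T = 27 °C + 273.15 = 300.15 K
V_n = √(4kTRB)
4kTRB = 4 × 1.38×10⁻²³ × 300.15 × 1.83×10³ × 1.03×10⁴ = 3.12×10⁻¹³ V²
V_n = √(3.12×10⁻¹³) = 5.59×10⁻⁷ V = 559 nV

559 nV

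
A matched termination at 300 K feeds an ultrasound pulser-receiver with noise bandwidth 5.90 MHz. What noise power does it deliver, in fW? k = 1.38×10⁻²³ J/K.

P_n = kTB = 1.38×10⁻²³ × 300 × 5.90×10⁶ = 2.44×10⁻¹⁴ W = 24.4 fW

24.4 fW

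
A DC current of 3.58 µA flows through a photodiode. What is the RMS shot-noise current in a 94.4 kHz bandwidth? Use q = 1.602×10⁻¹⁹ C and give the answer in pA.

I_n = √(2qI·B)
2qI·B = 2 × 1.602×10⁻¹⁹ × 3.58×10⁻⁶ × 9.44×10⁴ = 1.08×10⁻¹⁹ A²
I_n = √(1.08×10⁻¹⁹) = 3.29×10⁻¹⁰ A = 329 pA

329 pA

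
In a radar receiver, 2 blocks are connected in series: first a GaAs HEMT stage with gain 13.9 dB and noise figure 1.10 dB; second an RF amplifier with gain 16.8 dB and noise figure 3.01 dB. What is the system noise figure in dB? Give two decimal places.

1.24 dB

Convert to linear (a loss of L dB is a gain of −L dB): F_i = 10^(NF_i/10), G_i = 10^(G_i,dB/10)
  Stage 1: F_1 = 10^(1.10/10) = 1.288, G_1 = 10^(13.9/10) = 24.55
  Stage 2: F_2 = 10^(3.01/10) = 2.000, G_2 = 10^(16.8/10) = 47.86
Friis cascade:
  F = 1.288 + (2.000 − 1)/24.55 = 1.329
NF = 10 log₁₀(1.329) = 1.24 dB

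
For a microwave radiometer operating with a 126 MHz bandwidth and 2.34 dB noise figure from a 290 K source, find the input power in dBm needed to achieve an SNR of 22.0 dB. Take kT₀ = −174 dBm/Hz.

Sensitivity = −174 + 10 log₁₀(B) + NF + SNR_min
= −174 + 81 + 2.34 + 22.0
= −68.66 dBm → −68.7 dBm

−68.7 dBm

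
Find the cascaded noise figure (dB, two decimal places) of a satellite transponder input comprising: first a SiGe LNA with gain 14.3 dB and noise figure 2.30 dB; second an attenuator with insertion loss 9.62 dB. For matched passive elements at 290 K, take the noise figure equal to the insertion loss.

Convert to linear (a loss of L dB is a gain of −L dB): F_i = 10^(NF_i/10), G_i = 10^(G_i,dB/10)
  Stage 1: F_1 = 10^(2.30/10) = 1.698, G_1 = 10^(14.3/10) = 26.92
  Stage 2: F_2 = 10^(9.62/10) = 9.162, G_2 = 10^(−9.62/10) = 0.1091
Friis cascade:
  F = 1.698 + (9.162 − 1)/26.92 = 2.001
NF = 10 log₁₀(2.001) = 3.01 dB

3.01 dB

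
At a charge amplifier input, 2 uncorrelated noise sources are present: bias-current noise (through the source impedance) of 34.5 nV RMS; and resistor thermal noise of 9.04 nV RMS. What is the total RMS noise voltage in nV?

Uncorrelated sources add in power (mean-square): V_tot = √(ΣV_i²)
V_tot = √[(3.45×10⁻⁸)² + (9.04×10⁻⁹)²] = 3.57×10⁻⁸ V = 35.7 nV

35.7 nV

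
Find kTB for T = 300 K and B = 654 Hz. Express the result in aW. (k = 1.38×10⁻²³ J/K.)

P_n = kTB = 1.38×10⁻²³ × 300 × 6.54×10² = 2.71×10⁻¹⁸ W = 2.71 aW

2.71 aW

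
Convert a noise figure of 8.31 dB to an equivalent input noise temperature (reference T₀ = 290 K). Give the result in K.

1675 K

F = 10^(8.31/10) = 6.77642
T_e = (F − 1)·T₀ = (6.77642 − 1) × 290 = 1675 K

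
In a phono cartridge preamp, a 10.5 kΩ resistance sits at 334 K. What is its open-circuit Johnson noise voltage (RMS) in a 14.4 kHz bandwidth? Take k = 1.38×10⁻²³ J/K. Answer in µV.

1.67 µV

V_n = √(4kTRB)
4kTRB = 4 × 1.38×10⁻²³ × 334 × 1.05×10⁴ × 1.44×10⁴ = 2.79×10⁻¹² V²
V_n = √(2.79×10⁻¹²) = 1.67×10⁻⁶ V = 1.67 µV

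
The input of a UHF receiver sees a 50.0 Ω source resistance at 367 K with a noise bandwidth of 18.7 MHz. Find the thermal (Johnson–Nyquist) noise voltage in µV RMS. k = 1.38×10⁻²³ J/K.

V_n = √(4kTRB)
4kTRB = 4 × 1.38×10⁻²³ × 367 × 5.00×10¹ × 1.87×10⁷ = 1.89×10⁻¹¹ V²
V_n = √(1.89×10⁻¹¹) = 4.35×10⁻⁶ V = 4.35 µV

4.35 µV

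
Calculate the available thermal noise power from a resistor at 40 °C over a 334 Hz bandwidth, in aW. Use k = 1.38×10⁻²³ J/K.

T = 40 °C + 273.15 = 313.15 K
P_n = kTB = 1.38×10⁻²³ × 313.15 × 3.34×10² = 1.44×10⁻¹⁸ W = 1.44 aW

1.44 aW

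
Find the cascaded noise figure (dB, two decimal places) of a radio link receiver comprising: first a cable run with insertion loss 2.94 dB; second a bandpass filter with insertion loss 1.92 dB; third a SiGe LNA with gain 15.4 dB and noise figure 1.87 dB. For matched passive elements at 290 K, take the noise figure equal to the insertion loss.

Convert to linear (a loss of L dB is a gain of −L dB): F_i = 10^(NF_i/10), G_i = 10^(G_i,dB/10)
  Stage 1: F_1 = 10^(2.94/10) = 1.968, G_1 = 10^(−2.94/10) = 0.5082
  Stage 2: F_2 = 10^(1.92/10) = 1.556, G_2 = 10^(−1.92/10) = 0.6427
  Stage 3: F_3 = 10^(1.87/10) = 1.538, G_3 = 10^(15.4/10) = 34.67
Friis cascade:
  F = 1.968 + (1.556 − 1)/0.5082 + (1.538 − 1)/0.3266 = 4.710
NF = 10 log₁₀(4.710) = 6.73 dB

6.73 dB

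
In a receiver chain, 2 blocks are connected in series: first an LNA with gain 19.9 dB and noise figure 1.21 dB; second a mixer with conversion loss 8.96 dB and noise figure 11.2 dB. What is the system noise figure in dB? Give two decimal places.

Convert to linear (a loss of L dB is a gain of −L dB): F_i = 10^(NF_i/10), G_i = 10^(G_i,dB/10)
  Stage 1: F_1 = 10^(1.21/10) = 1.321, G_1 = 10^(19.9/10) = 97.72
  Stage 2: F_2 = 10^(11.2/10) = 13.18, G_2 = 10^(−8.96/10) = 0.1271
Friis cascade:
  F = 1.321 + (13.18 − 1)/97.72 = 1.446
NF = 10 log₁₀(1.446) = 1.60 dB

1.60 dB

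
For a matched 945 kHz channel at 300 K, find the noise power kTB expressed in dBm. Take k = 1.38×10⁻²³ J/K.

P_n = kTB = 1.38×10⁻²³ × 300 × 9.45×10⁵ = 3.91×10⁻¹⁵ W
In dBm: 10 log₁₀(3.91×10⁻¹⁵ / 10⁻³) = −114.1 dBm

−114.1 dBm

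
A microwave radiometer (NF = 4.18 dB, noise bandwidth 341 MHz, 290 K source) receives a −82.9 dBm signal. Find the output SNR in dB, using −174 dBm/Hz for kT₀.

Noise floor: N = −174 + 10 log₁₀(B) + NF
10 log₁₀(3.41×10⁸) = 85.33 dB
N = −174 + 85.33 + 4.18 = −84.49 dBm
SNR = P_sig − N = −82.9 − (−84.49) = 1.59 dB → 1.6 dB

1.6 dB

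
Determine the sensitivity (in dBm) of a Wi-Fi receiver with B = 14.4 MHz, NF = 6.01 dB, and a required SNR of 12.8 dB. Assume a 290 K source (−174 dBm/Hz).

−83.6 dBm

Sensitivity = −174 + 10 log₁₀(B) + NF + SNR_min
= −174 + 71.58 + 6.01 + 12.8
= −83.61 dBm → −83.6 dBm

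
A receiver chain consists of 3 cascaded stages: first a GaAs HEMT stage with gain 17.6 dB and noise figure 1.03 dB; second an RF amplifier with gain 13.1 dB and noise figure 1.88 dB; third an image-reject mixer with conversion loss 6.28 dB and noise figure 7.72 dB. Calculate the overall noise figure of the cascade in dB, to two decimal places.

Convert to linear (a loss of L dB is a gain of −L dB): F_i = 10^(NF_i/10), G_i = 10^(G_i,dB/10)
  Stage 1: F_1 = 10^(1.03/10) = 1.268, G_1 = 10^(17.6/10) = 57.54
  Stage 2: F_2 = 10^(1.88/10) = 1.542, G_2 = 10^(13.1/10) = 20.42
  Stage 3: F_3 = 10^(7.72/10) = 5.916, G_3 = 10^(−6.28/10) = 0.2355
Friis cascade:
  F = 1.268 + (1.542 − 1)/57.54 + (5.916 − 1)/1175 = 1.281
NF = 10 log₁₀(1.281) = 1.08 dB

1.08 dB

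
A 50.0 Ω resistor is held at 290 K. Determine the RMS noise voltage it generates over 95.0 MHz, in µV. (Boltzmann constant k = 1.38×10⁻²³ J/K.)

8.72 µV

V_n = √(4kTRB)
4kTRB = 4 × 1.38×10⁻²³ × 290 × 5.00×10¹ × 9.50×10⁷ = 7.60×10⁻¹¹ V²
V_n = √(7.60×10⁻¹¹) = 8.72×10⁻⁶ V = 8.72 µV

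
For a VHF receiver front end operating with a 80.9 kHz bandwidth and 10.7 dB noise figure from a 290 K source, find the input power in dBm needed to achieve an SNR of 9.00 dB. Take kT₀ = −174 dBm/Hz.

−105.2 dBm

Sensitivity = −174 + 10 log₁₀(B) + NF + SNR_min
= −174 + 49.08 + 10.7 + 9.00
= −105.22 dBm → −105.2 dBm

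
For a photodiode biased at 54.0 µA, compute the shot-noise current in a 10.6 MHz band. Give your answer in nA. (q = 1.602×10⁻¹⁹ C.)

13.5 nA

I_n = √(2qI·B)
2qI·B = 2 × 1.602×10⁻¹⁹ × 5.40×10⁻⁵ × 1.06×10⁷ = 1.83×10⁻¹⁶ A²
I_n = √(1.83×10⁻¹⁶) = 1.35×10⁻⁸ A = 13.5 nA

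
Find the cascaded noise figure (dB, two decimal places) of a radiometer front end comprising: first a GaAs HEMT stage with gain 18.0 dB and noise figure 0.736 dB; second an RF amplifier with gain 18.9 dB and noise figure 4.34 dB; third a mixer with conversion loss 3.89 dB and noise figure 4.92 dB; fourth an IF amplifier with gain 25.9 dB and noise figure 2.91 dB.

Convert to linear (a loss of L dB is a gain of −L dB): F_i = 10^(NF_i/10), G_i = 10^(G_i,dB/10)
  Stage 1: F_1 = 10^(0.736/10) = 1.185, G_1 = 10^(18.0/10) = 63.10
  Stage 2: F_2 = 10^(4.34/10) = 2.716, G_2 = 10^(18.9/10) = 77.62
  Stage 3: F_3 = 10^(4.92/10) = 3.105, G_3 = 10^(−3.89/10) = 0.4083
  Stage 4: F_4 = 10^(2.91/10) = 1.954, G_4 = 10^(25.9/10) = 389.0
Friis cascade:
  F = 1.185 + (2.716 − 1)/63.10 + (3.105 − 1)/4898 + (1.954 − 1)/2000 = 1.213
NF = 10 log₁₀(1.213) = 0.84 dB

0.84 dB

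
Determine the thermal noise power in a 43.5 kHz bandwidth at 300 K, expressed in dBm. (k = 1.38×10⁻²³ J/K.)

P_n = kTB = 1.38×10⁻²³ × 300 × 4.35×10⁴ = 1.80×10⁻¹⁶ W
In dBm: 10 log₁₀(1.80×10⁻¹⁶ / 10⁻³) = −127.4 dBm

−127.4 dBm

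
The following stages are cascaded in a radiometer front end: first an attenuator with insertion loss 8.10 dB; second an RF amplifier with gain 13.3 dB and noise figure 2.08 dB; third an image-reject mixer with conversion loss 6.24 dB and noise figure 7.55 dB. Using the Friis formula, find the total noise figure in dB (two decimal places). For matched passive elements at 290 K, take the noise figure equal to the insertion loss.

Convert to linear (a loss of L dB is a gain of −L dB): F_i = 10^(NF_i/10), G_i = 10^(G_i,dB/10)
  Stage 1: F_1 = 10^(8.10/10) = 6.457, G_1 = 10^(−8.10/10) = 0.1549
  Stage 2: F_2 = 10^(2.08/10) = 1.614, G_2 = 10^(13.3/10) = 21.38
  Stage 3: F_3 = 10^(7.55/10) = 5.689, G_3 = 10^(−6.24/10) = 0.2377
Friis cascade:
  F = 6.457 + (1.614 − 1)/0.1549 + (5.689 − 1)/3.311 = 11.84
NF = 10 log₁₀(11.84) = 10.73 dB

10.73 dB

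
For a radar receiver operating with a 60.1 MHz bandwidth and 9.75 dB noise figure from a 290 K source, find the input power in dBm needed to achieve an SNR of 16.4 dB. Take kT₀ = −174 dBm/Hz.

Sensitivity = −174 + 10 log₁₀(B) + NF + SNR_min
= −174 + 77.79 + 9.75 + 16.4
= −70.06 dBm → −70.1 dBm

−70.1 dBm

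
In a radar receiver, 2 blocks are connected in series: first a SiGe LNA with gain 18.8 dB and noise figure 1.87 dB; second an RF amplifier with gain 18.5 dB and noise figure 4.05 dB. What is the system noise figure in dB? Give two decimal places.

Convert to linear (a loss of L dB is a gain of −L dB): F_i = 10^(NF_i/10), G_i = 10^(G_i,dB/10)
  Stage 1: F_1 = 10^(1.87/10) = 1.538, G_1 = 10^(18.8/10) = 75.86
  Stage 2: F_2 = 10^(4.05/10) = 2.541, G_2 = 10^(18.5/10) = 70.79
Friis cascade:
  F = 1.538 + (2.541 − 1)/75.86 = 1.558
NF = 10 log₁₀(1.558) = 1.93 dB

1.93 dB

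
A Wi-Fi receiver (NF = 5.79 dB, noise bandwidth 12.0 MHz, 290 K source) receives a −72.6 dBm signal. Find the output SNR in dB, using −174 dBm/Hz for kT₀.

Noise floor: N = −174 + 10 log₁₀(B) + NF
10 log₁₀(1.20×10⁷) = 70.79 dB
N = −174 + 70.79 + 5.79 = −97.42 dBm
SNR = P_sig − N = −72.6 − (−97.42) = 24.82 dB → 24.8 dB

24.8 dB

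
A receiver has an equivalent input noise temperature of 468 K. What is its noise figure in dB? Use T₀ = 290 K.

F = 1 + T_e/T₀ = 1 + 468/290 = 2.61379
NF = 10 log₁₀(2.61379) = 4.17 dB

4.17 dB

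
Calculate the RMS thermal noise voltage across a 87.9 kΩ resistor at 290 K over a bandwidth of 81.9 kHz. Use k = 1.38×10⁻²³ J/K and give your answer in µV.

10.7 µV

V_n = √(4kTRB)
4kTRB = 4 × 1.38×10⁻²³ × 290 × 8.79×10⁴ × 8.19×10⁴ = 1.15×10⁻¹⁰ V²
V_n = √(1.15×10⁻¹⁰) = 1.07×10⁻⁵ V = 10.7 µV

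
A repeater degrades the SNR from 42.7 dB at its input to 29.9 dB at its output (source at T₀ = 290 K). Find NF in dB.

NF (dB) = SNR_in(dB) − SNR_out(dB) when the source is at T₀
NF = 42.7 − 29.9 = 12.8 dB

12.8 dB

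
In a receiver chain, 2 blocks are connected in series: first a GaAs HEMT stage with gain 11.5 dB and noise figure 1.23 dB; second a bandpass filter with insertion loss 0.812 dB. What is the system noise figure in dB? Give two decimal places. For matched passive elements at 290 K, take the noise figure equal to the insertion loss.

1.28 dB

Convert to linear (a loss of L dB is a gain of −L dB): F_i = 10^(NF_i/10), G_i = 10^(G_i,dB/10)
  Stage 1: F_1 = 10^(1.23/10) = 1.327, G_1 = 10^(11.5/10) = 14.13
  Stage 2: F_2 = 10^(0.812/10) = 1.206, G_2 = 10^(−0.812/10) = 0.8295
Friis cascade:
  F = 1.327 + (1.206 − 1)/14.13 = 1.342
NF = 10 log₁₀(1.342) = 1.28 dB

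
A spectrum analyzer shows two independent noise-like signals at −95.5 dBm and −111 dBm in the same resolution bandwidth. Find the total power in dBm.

Convert to linear, add, convert back:
P₁ = 2.82×10⁻¹³ W, P₂ = 7.94×10⁻¹⁵ W
P_tot = 2.90×10⁻¹³ W → 10 log₁₀(P_tot / 10⁻³) = −95.4 dBm

−95.4 dBm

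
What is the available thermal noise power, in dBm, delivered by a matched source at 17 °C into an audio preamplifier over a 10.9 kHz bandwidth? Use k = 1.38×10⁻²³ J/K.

−133.6 dBm

T = 17 °C + 273.15 = 290.15 K
P_n = kTB = 1.38×10⁻²³ × 290.15 × 1.09×10⁴ = 4.36×10⁻¹⁷ W
In dBm: 10 log₁₀(4.36×10⁻¹⁷ / 10⁻³) = −133.6 dBm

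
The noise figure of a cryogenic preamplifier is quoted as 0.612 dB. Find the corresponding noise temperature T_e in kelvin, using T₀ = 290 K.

F = 10^(0.612/10) = 1.15133
T_e = (F − 1)·T₀ = (1.15133 − 1) × 290 = 43.9 K

43.9 K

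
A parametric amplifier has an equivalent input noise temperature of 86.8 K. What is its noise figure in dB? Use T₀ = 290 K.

F = 1 + T_e/T₀ = 1 + 86.8/290 = 1.29931
NF = 10 log₁₀(1.29931) = 1.14 dB

1.14 dB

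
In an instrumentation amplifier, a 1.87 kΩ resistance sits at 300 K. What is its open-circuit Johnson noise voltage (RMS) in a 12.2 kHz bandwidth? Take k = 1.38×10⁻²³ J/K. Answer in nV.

615 nV

V_n = √(4kTRB)
4kTRB = 4 × 1.38×10⁻²³ × 300 × 1.87×10³ × 1.22×10⁴ = 3.78×10⁻¹³ V²
V_n = √(3.78×10⁻¹³) = 6.15×10⁻⁷ V = 615 nV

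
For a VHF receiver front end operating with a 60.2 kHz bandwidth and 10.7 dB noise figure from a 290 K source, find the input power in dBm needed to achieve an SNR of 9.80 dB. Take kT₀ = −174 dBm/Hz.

−105.7 dBm

Sensitivity = −174 + 10 log₁₀(B) + NF + SNR_min
= −174 + 47.8 + 10.7 + 9.80
= −105.70 dBm → −105.7 dBm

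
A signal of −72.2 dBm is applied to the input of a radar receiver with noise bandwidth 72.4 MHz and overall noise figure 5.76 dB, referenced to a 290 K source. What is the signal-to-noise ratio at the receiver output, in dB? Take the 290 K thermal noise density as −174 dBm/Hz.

Noise floor: N = −174 + 10 log₁₀(B) + NF
10 log₁₀(7.24×10⁷) = 78.6 dB
N = −174 + 78.6 + 5.76 = −89.64 dBm
SNR = P_sig − N = −72.2 − (−89.64) = 17.44 dB → 17.4 dB

17.4 dB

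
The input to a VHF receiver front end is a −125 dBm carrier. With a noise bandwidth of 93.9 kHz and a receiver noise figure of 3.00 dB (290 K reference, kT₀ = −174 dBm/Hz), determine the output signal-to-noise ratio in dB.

−3.7 dB

Noise floor: N = −174 + 10 log₁₀(B) + NF
10 log₁₀(9.39×10⁴) = 49.73 dB
N = −174 + 49.73 + 3.00 = −121.27 dBm
SNR = P_sig − N = −125 − (−121.27) = −3.73 dB → −3.7 dB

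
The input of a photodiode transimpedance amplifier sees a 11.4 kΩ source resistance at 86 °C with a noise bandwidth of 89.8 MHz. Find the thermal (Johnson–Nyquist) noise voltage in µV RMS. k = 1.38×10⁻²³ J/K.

T = 86 °C + 273.15 = 359.15 K
V_n = √(4kTRB)
4kTRB = 4 × 1.38×10⁻²³ × 359.15 × 1.14×10⁴ × 8.98×10⁷ = 2.03×10⁻⁸ V²
V_n = √(2.03×10⁻⁸) = 1.42×10⁻⁴ V = 142 µV

142 µV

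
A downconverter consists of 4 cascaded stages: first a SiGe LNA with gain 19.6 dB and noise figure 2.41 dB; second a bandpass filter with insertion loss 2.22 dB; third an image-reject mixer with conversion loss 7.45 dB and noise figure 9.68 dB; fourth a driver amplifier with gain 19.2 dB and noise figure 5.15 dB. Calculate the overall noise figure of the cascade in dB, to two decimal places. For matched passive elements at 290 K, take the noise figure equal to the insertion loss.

Convert to linear (a loss of L dB is a gain of −L dB): F_i = 10^(NF_i/10), G_i = 10^(G_i,dB/10)
  Stage 1: F_1 = 10^(2.41/10) = 1.742, G_1 = 10^(19.6/10) = 91.20
  Stage 2: F_2 = 10^(2.22/10) = 1.667, G_2 = 10^(−2.22/10) = 0.5998
  Stage 3: F_3 = 10^(9.68/10) = 9.290, G_3 = 10^(−7.45/10) = 0.1799
  Stage 4: F_4 = 10^(5.15/10) = 3.273, G_4 = 10^(19.2/10) = 83.18
Friis cascade:
  F = 1.742 + (1.667 − 1)/91.20 + (9.290 − 1)/54.70 + (3.273 − 1)/9.840 = 2.132
NF = 10 log₁₀(2.132) = 3.29 dB

3.29 dB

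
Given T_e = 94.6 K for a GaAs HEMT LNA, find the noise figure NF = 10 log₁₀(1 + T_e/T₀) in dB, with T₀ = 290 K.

F = 1 + T_e/T₀ = 1 + 94.6/290 = 1.32621
NF = 10 log₁₀(1.32621) = 1.23 dB

1.23 dB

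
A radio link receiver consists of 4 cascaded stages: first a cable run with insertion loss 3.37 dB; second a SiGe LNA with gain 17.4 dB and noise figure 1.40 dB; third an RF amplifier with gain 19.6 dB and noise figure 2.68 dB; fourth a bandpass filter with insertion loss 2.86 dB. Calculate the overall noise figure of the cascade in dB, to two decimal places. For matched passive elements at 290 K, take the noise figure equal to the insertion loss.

4.82 dB

Convert to linear (a loss of L dB is a gain of −L dB): F_i = 10^(NF_i/10), G_i = 10^(G_i,dB/10)
  Stage 1: F_1 = 10^(3.37/10) = 2.173, G_1 = 10^(−3.37/10) = 0.4603
  Stage 2: F_2 = 10^(1.40/10) = 1.380, G_2 = 10^(17.4/10) = 54.95
  Stage 3: F_3 = 10^(2.68/10) = 1.854, G_3 = 10^(19.6/10) = 91.20
  Stage 4: F_4 = 10^(2.86/10) = 1.932, G_4 = 10^(−2.86/10) = 0.5176
Friis cascade:
  F = 2.173 + (1.380 − 1)/0.4603 + (1.854 − 1)/25.29 + (1.932 − 1)/2307 = 3.033
NF = 10 log₁₀(3.033) = 4.82 dB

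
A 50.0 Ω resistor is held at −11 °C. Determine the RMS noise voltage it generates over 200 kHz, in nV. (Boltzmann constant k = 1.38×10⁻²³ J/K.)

380 nV

T = −11 °C + 273.15 = 262.15 K
V_n = √(4kTRB)
4kTRB = 4 × 1.38×10⁻²³ × 262.15 × 5.00×10¹ × 2.00×10⁵ = 1.45×10⁻¹³ V²
V_n = √(1.45×10⁻¹³) = 3.80×10⁻⁷ V = 380 nV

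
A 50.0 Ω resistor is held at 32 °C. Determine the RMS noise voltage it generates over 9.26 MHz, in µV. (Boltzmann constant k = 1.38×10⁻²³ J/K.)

2.79 µV

T = 32 °C + 273.15 = 305.15 K
V_n = √(4kTRB)
4kTRB = 4 × 1.38×10⁻²³ × 305.15 × 5.00×10¹ × 9.26×10⁶ = 7.80×10⁻¹² V²
V_n = √(7.80×10⁻¹²) = 2.79×10⁻⁶ V = 2.79 µV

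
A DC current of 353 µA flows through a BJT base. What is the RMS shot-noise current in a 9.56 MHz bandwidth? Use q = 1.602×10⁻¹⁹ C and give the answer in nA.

I_n = √(2qI·B)
2qI·B = 2 × 1.602×10⁻¹⁹ × 3.53×10⁻⁴ × 9.56×10⁶ = 1.08×10⁻¹⁵ A²
I_n = √(1.08×10⁻¹⁵) = 3.29×10⁻⁸ A = 32.9 nA

32.9 nA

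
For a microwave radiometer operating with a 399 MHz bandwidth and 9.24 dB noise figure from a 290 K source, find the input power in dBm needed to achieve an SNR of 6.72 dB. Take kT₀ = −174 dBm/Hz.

Sensitivity = −174 + 10 log₁₀(B) + NF + SNR_min
= −174 + 86.01 + 9.24 + 6.72
= −72.03 dBm → −72.0 dBm

−72.0 dBm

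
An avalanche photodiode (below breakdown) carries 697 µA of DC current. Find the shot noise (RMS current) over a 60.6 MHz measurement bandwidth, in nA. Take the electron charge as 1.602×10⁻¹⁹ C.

116 nA

I_n = √(2qI·B)
2qI·B = 2 × 1.602×10⁻¹⁹ × 6.97×10⁻⁴ × 6.06×10⁷ = 1.35×10⁻¹⁴ A²
I_n = √(1.35×10⁻¹⁴) = 1.16×10⁻⁷ A = 116 nA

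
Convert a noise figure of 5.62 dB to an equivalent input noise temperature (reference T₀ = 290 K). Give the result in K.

768 K

F = 10^(5.62/10) = 3.64754
T_e = (F − 1)·T₀ = (3.64754 − 1) × 290 = 768 K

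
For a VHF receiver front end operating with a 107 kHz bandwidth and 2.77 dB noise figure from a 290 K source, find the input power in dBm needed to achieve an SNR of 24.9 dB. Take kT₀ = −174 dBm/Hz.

Sensitivity = −174 + 10 log₁₀(B) + NF + SNR_min
= −174 + 50.29 + 2.77 + 24.9
= −96.04 dBm → −96.0 dBm

−96.0 dBm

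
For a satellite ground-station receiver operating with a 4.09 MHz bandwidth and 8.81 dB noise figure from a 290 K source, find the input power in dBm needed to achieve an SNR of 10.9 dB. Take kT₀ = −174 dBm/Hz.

−88.2 dBm

Sensitivity = −174 + 10 log₁₀(B) + NF + SNR_min
= −174 + 66.12 + 8.81 + 10.9
= −88.17 dBm → −88.2 dBm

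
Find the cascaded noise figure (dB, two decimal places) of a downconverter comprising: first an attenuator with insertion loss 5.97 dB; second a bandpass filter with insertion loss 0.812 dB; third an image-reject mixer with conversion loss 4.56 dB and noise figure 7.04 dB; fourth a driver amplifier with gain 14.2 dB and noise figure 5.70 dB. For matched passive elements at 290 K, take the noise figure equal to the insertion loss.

Convert to linear (a loss of L dB is a gain of −L dB): F_i = 10^(NF_i/10), G_i = 10^(G_i,dB/10)
  Stage 1: F_1 = 10^(5.97/10) = 3.954, G_1 = 10^(−5.97/10) = 0.2529
  Stage 2: F_2 = 10^(0.812/10) = 1.206, G_2 = 10^(−0.812/10) = 0.8295
  Stage 3: F_3 = 10^(7.04/10) = 5.058, G_3 = 10^(−4.56/10) = 0.3499
  Stage 4: F_4 = 10^(5.70/10) = 3.715, G_4 = 10^(14.2/10) = 26.30
Friis cascade:
  F = 3.954 + (1.206 − 1)/0.2529 + (5.058 − 1)/0.2098 + (3.715 − 1)/0.07342 = 61.10
NF = 10 log₁₀(61.10) = 17.86 dB

17.86 dB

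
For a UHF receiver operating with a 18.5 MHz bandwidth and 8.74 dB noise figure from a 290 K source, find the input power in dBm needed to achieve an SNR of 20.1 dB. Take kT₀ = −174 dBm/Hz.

Sensitivity = −174 + 10 log₁₀(B) + NF + SNR_min
= −174 + 72.67 + 8.74 + 20.1
= −72.49 dBm → −72.5 dBm

−72.5 dBm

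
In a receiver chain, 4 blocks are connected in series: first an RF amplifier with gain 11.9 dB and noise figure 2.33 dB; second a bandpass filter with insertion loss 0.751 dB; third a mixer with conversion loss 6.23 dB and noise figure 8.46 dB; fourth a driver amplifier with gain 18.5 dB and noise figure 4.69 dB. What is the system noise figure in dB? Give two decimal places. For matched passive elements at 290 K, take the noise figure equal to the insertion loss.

4.49 dB

Convert to linear (a loss of L dB is a gain of −L dB): F_i = 10^(NF_i/10), G_i = 10^(G_i,dB/10)
  Stage 1: F_1 = 10^(2.33/10) = 1.710, G_1 = 10^(11.9/10) = 15.49
  Stage 2: F_2 = 10^(0.751/10) = 1.189, G_2 = 10^(−0.751/10) = 0.8412
  Stage 3: F_3 = 10^(8.46/10) = 7.015, G_3 = 10^(−6.23/10) = 0.2382
  Stage 4: F_4 = 10^(4.69/10) = 2.944, G_4 = 10^(18.5/10) = 70.79
Friis cascade:
  F = 1.710 + (1.189 − 1)/15.49 + (7.015 − 1)/13.03 + (2.944 − 1)/3.104 = 2.810
NF = 10 log₁₀(2.810) = 4.49 dB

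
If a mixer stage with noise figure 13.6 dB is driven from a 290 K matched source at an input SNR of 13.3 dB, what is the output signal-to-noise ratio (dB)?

−0.3 dB

By definition F = SNR_in/SNR_out, so in dB: SNR_out = SNR_in − NF
SNR_out = 13.3 − 13.6 = −0.3 dB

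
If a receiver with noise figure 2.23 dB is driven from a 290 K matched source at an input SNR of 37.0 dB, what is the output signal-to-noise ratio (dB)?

34.77 dB

By definition F = SNR_in/SNR_out, so in dB: SNR_out = SNR_in − NF
SNR_out = 37.0 − 2.23 = 34.77 dB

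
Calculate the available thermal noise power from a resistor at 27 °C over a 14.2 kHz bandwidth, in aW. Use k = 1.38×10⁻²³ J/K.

58.8 aW

T = 27 °C + 273.15 = 300.15 K
P_n = kTB = 1.38×10⁻²³ × 300.15 × 1.42×10⁴ = 5.88×10⁻¹⁷ W = 58.8 aW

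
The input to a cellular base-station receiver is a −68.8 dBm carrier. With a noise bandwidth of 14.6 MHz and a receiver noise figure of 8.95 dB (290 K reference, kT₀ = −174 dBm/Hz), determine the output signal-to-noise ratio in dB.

24.6 dB

Noise floor: N = −174 + 10 log₁₀(B) + NF
10 log₁₀(1.46×10⁷) = 71.64 dB
N = −174 + 71.64 + 8.95 = −93.41 dBm
SNR = P_sig − N = −68.8 − (−93.41) = 24.61 dB → 24.6 dB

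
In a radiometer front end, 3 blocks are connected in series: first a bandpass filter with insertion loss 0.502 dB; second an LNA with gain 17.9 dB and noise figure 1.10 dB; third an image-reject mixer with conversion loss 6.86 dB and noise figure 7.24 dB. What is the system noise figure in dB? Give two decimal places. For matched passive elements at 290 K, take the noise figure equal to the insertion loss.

1.83 dB

Convert to linear (a loss of L dB is a gain of −L dB): F_i = 10^(NF_i/10), G_i = 10^(G_i,dB/10)
  Stage 1: F_1 = 10^(0.502/10) = 1.123, G_1 = 10^(−0.502/10) = 0.8908
  Stage 2: F_2 = 10^(1.10/10) = 1.288, G_2 = 10^(17.9/10) = 61.66
  Stage 3: F_3 = 10^(7.24/10) = 5.297, G_3 = 10^(−6.86/10) = 0.2061
Friis cascade:
  F = 1.123 + (1.288 − 1)/0.8908 + (5.297 − 1)/54.93 = 1.524
NF = 10 log₁₀(1.524) = 1.83 dB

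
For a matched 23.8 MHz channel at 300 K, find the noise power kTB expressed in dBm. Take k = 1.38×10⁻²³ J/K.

P_n = kTB = 1.38×10⁻²³ × 300 × 2.38×10⁷ = 9.85×10⁻¹⁴ W
In dBm: 10 log₁₀(9.85×10⁻¹⁴ / 10⁻³) = −100.1 dBm

−100.1 dBm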